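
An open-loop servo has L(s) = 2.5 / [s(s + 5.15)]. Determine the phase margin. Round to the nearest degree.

85°

Gain crossover: |L(jω)| = 1 at ω ≈ 0.483 rad/s.
∠L(j0.483) = −90° − arctan(0.483/5.15) ≈ -95.36°
PM = 180° + (-95.36°) = 84.64°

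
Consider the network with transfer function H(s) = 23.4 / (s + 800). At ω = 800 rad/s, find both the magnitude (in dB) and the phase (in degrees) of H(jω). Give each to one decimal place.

|H| = -33.7 dB, ∠H = -45.0°

|j800 + 800| = √(800² + 800²) = 1131
|H(j800)| = 23.4 / 1131 = 0.020683
20 log₁₀(0.020683) = -33.69 dB
∠(j800 + 800) = arctan(800/800) = 45.00°
∠H(j800) = −45.00° = -45.00°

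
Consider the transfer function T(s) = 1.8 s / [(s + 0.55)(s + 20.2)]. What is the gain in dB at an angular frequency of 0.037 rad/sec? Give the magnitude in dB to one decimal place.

-44.5 dB

|j0.037| = 0.037
|j0.037 + 0.55| = √(0.037² + 0.55²) = 0.5512
|j0.037 + 20.2| = √(0.037² + 20.2²) = 20.2
|T(j0.037)| = 1.8 × 0.037 / (0.5512 × 20.2) = 0.0059811
20 log₁₀(0.0059811) = -44.46 dB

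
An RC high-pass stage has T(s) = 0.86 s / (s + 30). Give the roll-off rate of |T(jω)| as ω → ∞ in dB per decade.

With 1 zero and 1 pole, the high-frequency asymptotic slope is 20 × (1 − 1) = 0 dB/decade.

0 dB/decade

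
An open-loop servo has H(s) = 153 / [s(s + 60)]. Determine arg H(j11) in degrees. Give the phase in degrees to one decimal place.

-100.4°

∠(j11 + 60) = arctan(11/60) = 10.39°
∠(j11) = 90.00°
∠H(j11) = − (10.39° + 90.00°) = -100.39°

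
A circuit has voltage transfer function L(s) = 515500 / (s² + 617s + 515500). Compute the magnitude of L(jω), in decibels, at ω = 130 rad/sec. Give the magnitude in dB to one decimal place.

|(j130)² + 617(j130) + 515500| = |4.986e+05 + j80210| = 5.05e+05
|L(j130)| = 515500 / 5.05e+05 = 1.0208
20 log₁₀(1.0208) = 0.18 dB

0.2 dB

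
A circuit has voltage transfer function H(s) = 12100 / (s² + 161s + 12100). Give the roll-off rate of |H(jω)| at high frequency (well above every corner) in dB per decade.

-40 dB/decade

With 0 zeros and 2 poles, the high-frequency asymptotic slope is 20 × (0 − 2) = -40 dB/decade.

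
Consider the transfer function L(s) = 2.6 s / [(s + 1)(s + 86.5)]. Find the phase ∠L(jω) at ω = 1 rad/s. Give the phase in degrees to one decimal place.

∠(j1) = 90.00°
∠(j1 + 1) = arctan(1/1) = 45.00°
∠(j1 + 86.5) = arctan(1/86.5) = 0.66°
∠L(j1) = 90.00° − (45.00° + 0.66°) = 44.34°

44.3°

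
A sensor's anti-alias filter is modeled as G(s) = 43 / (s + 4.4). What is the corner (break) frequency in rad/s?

4.4 rad/s

The single real pole at s = −4.4 gives a corner at ω = 4.4 rad/s.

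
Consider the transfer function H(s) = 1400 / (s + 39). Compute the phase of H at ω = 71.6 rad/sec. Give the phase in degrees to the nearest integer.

-61 deg

∠(j71.6 + 39) = arctan(71.6/39) = 61.42°
∠H(j71.6) = −61.42° = -61.42°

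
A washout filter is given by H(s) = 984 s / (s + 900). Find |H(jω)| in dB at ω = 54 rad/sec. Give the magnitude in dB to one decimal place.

|j54| = 54
|j54 + 900| = √(54² + 900²) = 901.6
|H(j54)| = 984 × 54 / 901.6 = 58.934
20 log₁₀(58.934) = 35.41 dB

35.4 dB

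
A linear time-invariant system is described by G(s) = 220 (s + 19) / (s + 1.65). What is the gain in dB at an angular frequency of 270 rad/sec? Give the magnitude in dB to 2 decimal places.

|j270 + 19| = √(270² + 19²) = 270.7
|j270 + 1.65| = √(270² + 1.65²) = 270
|G(j270)| = 220 × 270.7 / 270 = 220.54
20 log₁₀(220.54) = 46.870 dB

46.87 dB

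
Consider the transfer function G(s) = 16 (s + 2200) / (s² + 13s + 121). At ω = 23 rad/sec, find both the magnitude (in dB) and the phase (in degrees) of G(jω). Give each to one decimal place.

|G| = 36.9 dB, ∠G = -143.2°

|j23 + 2200| = √(23² + 2200²) = 2200
|(j23)² + 13(j23) + 121| = |-408 + j299| = 505.8
|G(j23)| = 16 × 2200 / 505.8 = 69.592
20 log₁₀(69.592) = 36.85 dB
∠(j23 + 2200) = arctan(23/2200) = 0.60°
∠[(j23)² + 13(j23) + 121] = ∠[-408 + j299] = 143.76°
∠G(j23) = 0.60° − 143.76° = -143.17°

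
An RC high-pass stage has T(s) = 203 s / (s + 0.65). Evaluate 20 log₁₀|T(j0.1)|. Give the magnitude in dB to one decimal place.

|j0.1| = 0.1
|j0.1 + 0.65| = √(0.1² + 0.65²) = 0.6576
|T(j0.1)| = 203 × 0.1 / 0.6576 = 30.868
20 log₁₀(30.868) = 29.79 dB

29.8 dB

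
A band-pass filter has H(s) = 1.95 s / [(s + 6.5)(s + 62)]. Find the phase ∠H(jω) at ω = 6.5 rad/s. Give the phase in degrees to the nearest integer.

∠(j6.5) = 90.00°
∠(j6.5 + 6.5) = arctan(6.5/6.5) = 45.00°
∠(j6.5 + 62) = arctan(6.5/62) = 5.98°
∠H(j6.5) = 90.00° − (45.00° + 5.98°) = 39.02°

39°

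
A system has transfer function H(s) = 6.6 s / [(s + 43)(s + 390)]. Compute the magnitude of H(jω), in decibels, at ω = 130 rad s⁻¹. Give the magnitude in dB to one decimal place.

-36.3 dB

|j130| = 130
|j130 + 43| = √(130² + 43²) = 136.9
|j130 + 390| = √(130² + 390²) = 411.1
|H(j130)| = 6.6 × 130 / (136.9 × 411.1) = 0.015242
20 log₁₀(0.015242) = -36.34 dB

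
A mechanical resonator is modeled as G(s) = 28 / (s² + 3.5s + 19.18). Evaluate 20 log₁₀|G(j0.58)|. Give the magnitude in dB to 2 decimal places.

3.39 dB

|(j0.58)² + 3.5(j0.58) + 19.18| = |18.844 + j2.03| = 18.95
|G(j0.58)| = 28 / 18.95 = 1.4774
20 log₁₀(1.4774) = 3.390 dB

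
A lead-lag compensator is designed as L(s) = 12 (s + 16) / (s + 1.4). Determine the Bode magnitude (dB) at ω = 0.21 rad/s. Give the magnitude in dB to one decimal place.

|j0.21 + 16| = √(0.21² + 16²) = 16
|j0.21 + 1.4| = √(0.21² + 1.4²) = 1.416
|L(j0.21)| = 12 × 16 / 1.416 = 135.64
20 log₁₀(135.64) = 42.65 dB

42.6 dB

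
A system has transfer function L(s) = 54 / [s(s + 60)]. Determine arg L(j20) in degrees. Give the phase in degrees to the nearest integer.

∠(j20 + 60) = arctan(20/60) = 18.43°
∠(j20) = 90.00°
∠L(j20) = − (18.43° + 90.00°) = -108.43°

-108 deg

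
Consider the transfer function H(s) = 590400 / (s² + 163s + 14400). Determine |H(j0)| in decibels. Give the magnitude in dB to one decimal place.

32.3 dB

H(0) = 590400 / 14400 = 41
20 log₁₀(41) = 32.26 dB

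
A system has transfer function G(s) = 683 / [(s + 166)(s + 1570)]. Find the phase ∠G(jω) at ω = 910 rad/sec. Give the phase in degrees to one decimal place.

-109.8°

∠(j910 + 166) = arctan(910/166) = 79.66°
∠(j910 + 1570) = arctan(910/1570) = 30.10°
∠G(j910) = − (79.66° + 30.10°) = -109.76°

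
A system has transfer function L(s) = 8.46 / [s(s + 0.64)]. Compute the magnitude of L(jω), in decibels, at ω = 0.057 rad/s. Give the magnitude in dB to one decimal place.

47.3 dB

|j0.057 + 0.64| = √(0.057² + 0.64²) = 0.6425
|j0.057| = 0.057
|L(j0.057)| = 8.46 / (0.6425 × 0.057) = 230.99
20 log₁₀(230.99) = 47.27 dB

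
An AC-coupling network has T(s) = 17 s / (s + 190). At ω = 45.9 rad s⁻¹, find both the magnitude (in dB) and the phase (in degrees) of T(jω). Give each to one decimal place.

|j45.9| = 45.9
|j45.9 + 190| = √(45.9² + 190²) = 195.5
|T(j45.9)| = 17 × 45.9 / 195.5 = 3.992
20 log₁₀(3.992) = 12.02 dB
∠(j45.9) = 90.00°
∠(j45.9 + 190) = arctan(45.9/190) = 13.58°
∠T(j45.9) = 90.00° − 13.58° = 76.42°

|T| = 12.0 dB, ∠T = 76.4 deg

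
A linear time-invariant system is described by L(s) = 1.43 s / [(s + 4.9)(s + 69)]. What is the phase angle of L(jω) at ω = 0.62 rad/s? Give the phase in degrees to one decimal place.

82.3°

∠(j0.62) = 90.00°
∠(j0.62 + 4.9) = arctan(0.62/4.9) = 7.21°
∠(j0.62 + 69) = arctan(0.62/69) = 0.51°
∠L(j0.62) = 90.00° − (7.21° + 0.51°) = 82.27°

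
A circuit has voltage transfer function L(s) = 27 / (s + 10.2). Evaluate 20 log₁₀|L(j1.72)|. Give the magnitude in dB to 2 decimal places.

8.33 dB

|j1.72 + 10.2| = √(1.72² + 10.2²) = 10.34
|L(j1.72)| = 27 / 10.34 = 2.6102
20 log₁₀(2.6102) = 8.334 dB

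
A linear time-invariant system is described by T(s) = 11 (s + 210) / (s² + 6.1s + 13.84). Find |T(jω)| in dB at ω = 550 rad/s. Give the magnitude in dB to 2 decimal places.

|j550 + 210| = √(550² + 210²) = 588.7
|(j550)² + 6.1(j550) + 13.84| = |-3.0249e+05 + j3355| = 3.025e+05
|T(j550)| = 11 × 588.7 / 3.025e+05 = 0.021408
20 log₁₀(0.021408) = -33.389 dB

-33.39 dB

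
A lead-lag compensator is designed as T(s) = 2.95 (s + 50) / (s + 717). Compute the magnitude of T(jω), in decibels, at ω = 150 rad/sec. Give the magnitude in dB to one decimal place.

|j150 + 50| = √(150² + 50²) = 158.1
|j150 + 717| = √(150² + 717²) = 732.5
|T(j150)| = 2.95 × 158.1 / 732.5 = 0.63675
20 log₁₀(0.63675) = -3.92 dB

-3.9 dB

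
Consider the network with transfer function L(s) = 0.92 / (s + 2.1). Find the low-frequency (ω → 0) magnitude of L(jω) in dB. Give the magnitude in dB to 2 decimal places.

L(0) = 0.92 / 2.1 = 0.4381
20 log₁₀(0.4381) = -7.169 dB

-7.17 dB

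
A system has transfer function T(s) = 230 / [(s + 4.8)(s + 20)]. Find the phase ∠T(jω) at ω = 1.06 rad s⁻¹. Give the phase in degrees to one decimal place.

-15.5°

∠(j1.06 + 4.8) = arctan(1.06/4.8) = 12.45°
∠(j1.06 + 20) = arctan(1.06/20) = 3.03°
∠T(j1.06) = − (12.45° + 3.03°) = -15.49°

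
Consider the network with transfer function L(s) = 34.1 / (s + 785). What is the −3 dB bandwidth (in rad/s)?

785 rad/s

For a single-pole low-pass, the −3 dB point is at the pole: ω = 785 rad/s.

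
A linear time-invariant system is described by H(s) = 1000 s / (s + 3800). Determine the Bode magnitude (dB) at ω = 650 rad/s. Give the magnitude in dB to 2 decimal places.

44.54 dB

|j650| = 650
|j650 + 3800| = √(650² + 3800²) = 3855
|H(j650)| = 1000 × 650 / 3855 = 168.6
20 log₁₀(168.6) = 44.537 dB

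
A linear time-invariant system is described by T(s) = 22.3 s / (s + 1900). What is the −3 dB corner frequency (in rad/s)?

For a single-pole high-pass, the −3 dB point is at the pole: ω = 1900 rad/s.

1900 rad/s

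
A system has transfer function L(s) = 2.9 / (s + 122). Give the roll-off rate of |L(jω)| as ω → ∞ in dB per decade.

With 0 zeros and 1 pole, the high-frequency asymptotic slope is 20 × (0 − 1) = -20 dB/decade.

-20 dB/decade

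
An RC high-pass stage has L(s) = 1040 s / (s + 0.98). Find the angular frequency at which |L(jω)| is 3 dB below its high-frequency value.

For a single-pole high-pass, the −3 dB point is at the pole: ω = 0.98 rad/s.

0.98 rad/s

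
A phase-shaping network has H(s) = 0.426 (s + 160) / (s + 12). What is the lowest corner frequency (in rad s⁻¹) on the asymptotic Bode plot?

Break frequencies occur at each pole and zero magnitude: 12 rad s⁻¹, 160 rad s⁻¹.
The lowest is 12 rad s⁻¹.

12 rad s⁻¹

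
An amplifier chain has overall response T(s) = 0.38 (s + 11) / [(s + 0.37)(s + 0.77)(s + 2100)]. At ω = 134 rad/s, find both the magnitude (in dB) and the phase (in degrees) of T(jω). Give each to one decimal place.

|T| = -117.4 dB, ∠T = -97.9°

|j134 + 11| = √(134² + 11²) = 134.5
|j134 + 0.37| = √(134² + 0.37²) = 134
|j134 + 0.77| = √(134² + 0.77²) = 134
|j134 + 2100| = √(134² + 2100²) = 2104
|T(j134)| = 0.38 × 134.5 / (134 × 134 × 2104) = 1.3522e-06
20 log₁₀(1.3522e-06) = -117.38 dB
∠(j134 + 11) = arctan(134/11) = 85.31°
∠(j134 + 0.37) = arctan(134/0.37) = 89.84°
∠(j134 + 0.77) = arctan(134/0.77) = 89.67°
∠(j134 + 2100) = arctan(134/2100) = 3.65°
∠T(j134) = 85.31° − (89.84° + 89.67° + 3.65°) = -97.86°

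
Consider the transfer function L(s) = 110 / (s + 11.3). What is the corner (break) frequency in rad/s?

11.3 rad/s

The single real pole at s = −11.3 gives a corner at ω = 11.3 rad/s.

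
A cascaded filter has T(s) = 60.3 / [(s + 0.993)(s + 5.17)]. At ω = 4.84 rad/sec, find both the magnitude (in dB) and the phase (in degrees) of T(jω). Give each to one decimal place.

|T| = 4.7 dB, ∠T = -121.5 deg

|j4.84 + 0.993| = √(4.84² + 0.993²) = 4.941
|j4.84 + 5.17| = √(4.84² + 5.17²) = 7.082
|T(j4.84)| = 60.3 / (4.941 × 7.082) = 1.7233
20 log₁₀(1.7233) = 4.73 dB
∠(j4.84 + 0.993) = arctan(4.84/0.993) = 78.41°
∠(j4.84 + 5.17) = arctan(4.84/5.17) = 43.11°
∠T(j4.84) = − (78.41° + 43.11°) = -121.52°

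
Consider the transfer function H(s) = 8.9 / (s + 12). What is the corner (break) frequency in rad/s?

The single real pole at s = −12 gives a corner at ω = 12 rad/s.

12 rad/s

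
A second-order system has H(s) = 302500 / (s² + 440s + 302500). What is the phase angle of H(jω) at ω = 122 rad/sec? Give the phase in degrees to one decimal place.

-10.6°

∠[(j122)² + 440(j122) + 302500] = ∠[2.8762e+05 + j53680] = 10.57°
∠H(j122) = −10.57° = -10.57°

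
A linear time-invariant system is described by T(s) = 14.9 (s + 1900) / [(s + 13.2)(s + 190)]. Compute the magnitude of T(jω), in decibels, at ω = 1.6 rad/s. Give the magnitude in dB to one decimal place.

21.0 dB

|j1.6 + 1900| = √(1.6² + 1900²) = 1900
|j1.6 + 13.2| = √(1.6² + 13.2²) = 13.3
|j1.6 + 190| = √(1.6² + 190²) = 190
|T(j1.6)| = 14.9 × 1900 / (13.3 × 190) = 11.205
20 log₁₀(11.205) = 20.99 dB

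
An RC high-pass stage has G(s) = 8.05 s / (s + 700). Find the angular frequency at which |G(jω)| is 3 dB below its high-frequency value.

700 rad/s

For a single-pole high-pass, the −3 dB point is at the pole: ω = 700 rad/s.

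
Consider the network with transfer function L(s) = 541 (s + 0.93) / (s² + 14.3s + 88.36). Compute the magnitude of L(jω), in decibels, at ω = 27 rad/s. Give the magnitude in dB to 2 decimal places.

25.82 dB

|j27 + 0.93| = √(27² + 0.93²) = 27.02
|(j27)² + 14.3(j27) + 88.36| = |-640.64 + j386.1| = 748
|L(j27)| = 541 × 27.02 / 748 = 19.54
20 log₁₀(19.54) = 25.818 dB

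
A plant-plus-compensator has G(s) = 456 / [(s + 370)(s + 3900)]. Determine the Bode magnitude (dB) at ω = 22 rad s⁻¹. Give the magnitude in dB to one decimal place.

-70.0 dB

|j22 + 370| = √(22² + 370²) = 370.7
|j22 + 3900| = √(22² + 3900²) = 3900
|G(j22)| = 456 / (370.7 × 3900) = 0.00031545
20 log₁₀(0.00031545) = -70.02 dB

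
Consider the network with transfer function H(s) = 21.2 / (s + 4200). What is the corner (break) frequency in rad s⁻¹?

4200 rad s⁻¹

The single real pole at s = −4200 gives a corner at ω = 4200 rad s⁻¹.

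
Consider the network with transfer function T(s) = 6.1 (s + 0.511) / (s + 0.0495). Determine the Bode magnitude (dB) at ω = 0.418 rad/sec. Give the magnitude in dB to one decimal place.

19.6 dB

|j0.418 + 0.511| = √(0.418² + 0.511²) = 0.6602
|j0.418 + 0.0495| = √(0.418² + 0.0495²) = 0.4209
|T(j0.418)| = 6.1 × 0.6602 / 0.4209 = 9.5674
20 log₁₀(9.5674) = 19.62 dB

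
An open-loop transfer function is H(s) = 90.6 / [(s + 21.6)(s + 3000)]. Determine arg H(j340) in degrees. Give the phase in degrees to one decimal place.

∠(j340 + 21.6) = arctan(340/21.6) = 86.36°
∠(j340 + 3000) = arctan(340/3000) = 6.47°
∠H(j340) = − (86.36° + 6.47°) = -92.83°

-92.8°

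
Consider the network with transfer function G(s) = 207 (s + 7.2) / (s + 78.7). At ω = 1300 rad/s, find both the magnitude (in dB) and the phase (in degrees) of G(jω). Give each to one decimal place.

|j1300 + 7.2| = √(1300² + 7.2²) = 1300
|j1300 + 78.7| = √(1300² + 78.7²) = 1302
|G(j1300)| = 207 × 1300 / 1302 = 206.62
20 log₁₀(206.62) = 46.30 dB
∠(j1300 + 7.2) = arctan(1300/7.2) = 89.68°
∠(j1300 + 78.7) = arctan(1300/78.7) = 86.54°
∠G(j1300) = 89.68° − 86.54° = 3.15°

|G| = 46.3 dB, ∠G = 3.1 deg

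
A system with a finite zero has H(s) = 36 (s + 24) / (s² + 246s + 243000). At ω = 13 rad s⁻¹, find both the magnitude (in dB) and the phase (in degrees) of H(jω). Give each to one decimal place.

|H| = -47.9 dB, ∠H = 27.7°

|j13 + 24| = √(13² + 24²) = 27.29
|(j13)² + 246(j13) + 243000| = |2.4283e+05 + j3198| = 2.429e+05
|H(j13)| = 36 × 27.29 / 2.429e+05 = 0.0040461
20 log₁₀(0.0040461) = -47.86 dB
∠(j13 + 24) = arctan(13/24) = 28.44°
∠[(j13)² + 246(j13) + 243000] = ∠[2.4283e+05 + j3198] = 0.75°
∠H(j13) = 28.44° − 0.75° = 27.69°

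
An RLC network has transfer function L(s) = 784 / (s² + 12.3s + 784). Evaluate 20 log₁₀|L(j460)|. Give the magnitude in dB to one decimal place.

-48.6 dB

|(j460)² + 12.3(j460) + 784| = |-2.1082e+05 + j5658| = 2.109e+05
|L(j460)| = 784 / 2.109e+05 = 0.0037175
20 log₁₀(0.0037175) = -48.59 dB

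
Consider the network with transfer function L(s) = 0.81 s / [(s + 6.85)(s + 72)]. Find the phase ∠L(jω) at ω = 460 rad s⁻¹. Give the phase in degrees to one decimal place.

∠(j460) = 90.00°
∠(j460 + 6.85) = arctan(460/6.85) = 89.15°
∠(j460 + 72) = arctan(460/72) = 81.10°
∠L(j460) = 90.00° − (89.15° + 81.10°) = -80.25°

-80.3°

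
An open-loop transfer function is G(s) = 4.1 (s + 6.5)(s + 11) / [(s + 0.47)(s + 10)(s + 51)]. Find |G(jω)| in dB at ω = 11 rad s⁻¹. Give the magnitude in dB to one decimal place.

-20.4 dB

|j11 + 6.5| = √(11² + 6.5²) = 12.78
|j11 + 11| = √(11² + 11²) = 15.56
|j11 + 0.47| = √(11² + 0.47²) = 11.01
|j11 + 10| = √(11² + 10²) = 14.87
|j11 + 51| = √(11² + 51²) = 52.17
|G(j11)| = 4.1 × 12.78 × 15.56 / (11.01 × 14.87 × 52.17) = 0.095431
20 log₁₀(0.095431) = -20.41 dB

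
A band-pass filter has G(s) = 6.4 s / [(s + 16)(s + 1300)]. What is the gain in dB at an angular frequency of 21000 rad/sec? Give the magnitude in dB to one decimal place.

-70.3 dB

|j21000| = 2.1e+04
|j21000 + 16| = √(21000² + 16²) = 2.1e+04
|j21000 + 1300| = √(21000² + 1300²) = 2.104e+04
|G(j21000)| = 6.4 × 2.1e+04 / (2.1e+04 × 2.104e+04) = 0.00030418
20 log₁₀(0.00030418) = -70.34 dB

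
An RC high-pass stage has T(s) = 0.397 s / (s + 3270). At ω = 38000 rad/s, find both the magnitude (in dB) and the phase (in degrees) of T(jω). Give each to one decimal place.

|j38000| = 3.8e+04
|j38000 + 3270| = √(38000² + 3270²) = 3.814e+04
|T(j38000)| = 0.397 × 3.8e+04 / 3.814e+04 = 0.39554
20 log₁₀(0.39554) = -8.06 dB
∠(j38000) = 90.00°
∠(j38000 + 3270) = arctan(38000/3270) = 85.08°
∠T(j38000) = 90.00° − 85.08° = 4.92°

|T| = -8.1 dB, ∠T = 4.9°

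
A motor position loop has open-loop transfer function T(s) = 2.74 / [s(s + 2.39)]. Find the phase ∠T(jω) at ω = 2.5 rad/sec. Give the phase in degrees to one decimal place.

∠(j2.5 + 2.39) = arctan(2.5/2.39) = 46.29°
∠(j2.5) = 90.00°
∠T(j2.5) = − (46.29° + 90.00°) = -136.29°

-136.3 deg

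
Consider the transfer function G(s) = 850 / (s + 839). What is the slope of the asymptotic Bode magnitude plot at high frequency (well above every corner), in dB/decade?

-20 dB/decade

With 0 zeros and 1 pole, the high-frequency asymptotic slope is 20 × (0 − 1) = -20 dB/decade.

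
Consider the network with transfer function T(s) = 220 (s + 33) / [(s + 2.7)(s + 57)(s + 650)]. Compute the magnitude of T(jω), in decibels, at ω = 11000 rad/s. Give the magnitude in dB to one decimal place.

-114.8 dB

|j11000 + 33| = √(11000² + 33²) = 1.1e+04
|j11000 + 2.7| = √(11000² + 2.7²) = 1.1e+04
|j11000 + 57| = √(11000² + 57²) = 1.1e+04
|j11000 + 650| = √(11000² + 650²) = 1.102e+04
|T(j11000)| = 220 × 1.1e+04 / (1.1e+04 × 1.1e+04 × 1.102e+04) = 1.815e-06
20 log₁₀(1.815e-06) = -114.82 dB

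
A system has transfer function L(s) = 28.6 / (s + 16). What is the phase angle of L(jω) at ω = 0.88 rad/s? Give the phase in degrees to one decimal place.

-3.1 deg

∠(j0.88 + 16) = arctan(0.88/16) = 3.15°
∠L(j0.88) = −3.15° = -3.15°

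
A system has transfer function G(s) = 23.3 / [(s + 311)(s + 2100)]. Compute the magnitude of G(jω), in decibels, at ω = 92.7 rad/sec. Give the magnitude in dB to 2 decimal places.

|j92.7 + 311| = √(92.7² + 311²) = 324.5
|j92.7 + 2100| = √(92.7² + 2100²) = 2102
|G(j92.7)| = 23.3 / (324.5 × 2102) = 3.4156e-05
20 log₁₀(3.4156e-05) = -89.331 dB

-89.33 dB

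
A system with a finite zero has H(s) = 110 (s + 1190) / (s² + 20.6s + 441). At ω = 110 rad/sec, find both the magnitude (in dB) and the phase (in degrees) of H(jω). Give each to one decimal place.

|H| = 20.9 dB, ∠H = -163.7°

|j110 + 1190| = √(110² + 1190²) = 1195
|(j110)² + 20.6(j110) + 441| = |-11659 + j2266| = 1.188e+04
|H(j110)| = 110 × 1195 / 1.188e+04 = 11.068
20 log₁₀(11.068) = 20.88 dB
∠(j110 + 1190) = arctan(110/1190) = 5.28°
∠[(j110)² + 20.6(j110) + 441] = ∠[-11659 + j2266] = 169.00°
∠H(j110) = 5.28° − 169.00° = -163.72°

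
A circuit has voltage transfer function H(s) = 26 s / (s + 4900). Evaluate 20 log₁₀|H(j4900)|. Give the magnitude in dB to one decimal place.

|j4900| = 4900
|j4900 + 4900| = √(4900² + 4900²) = 6930
|H(j4900)| = 26 × 4900 / 6930 = 18.385
20 log₁₀(18.385) = 25.29 dB

25.3 dB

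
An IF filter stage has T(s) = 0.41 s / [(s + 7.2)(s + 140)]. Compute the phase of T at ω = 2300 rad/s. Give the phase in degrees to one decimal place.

-86.3°

∠(j2300) = 90.00°
∠(j2300 + 7.2) = arctan(2300/7.2) = 89.82°
∠(j2300 + 140) = arctan(2300/140) = 86.52°
∠T(j2300) = 90.00° − (89.82° + 86.52°) = -86.34°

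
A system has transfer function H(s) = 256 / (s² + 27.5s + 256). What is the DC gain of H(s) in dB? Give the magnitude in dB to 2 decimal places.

0.00 dB

H(0) = 256 / 256 = 1
20 log₁₀(1) = 0.000 dB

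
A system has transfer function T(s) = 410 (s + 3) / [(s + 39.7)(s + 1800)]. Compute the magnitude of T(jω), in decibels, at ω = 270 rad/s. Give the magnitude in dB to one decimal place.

-13.0 dB

|j270 + 3| = √(270² + 3²) = 270
|j270 + 39.7| = √(270² + 39.7²) = 272.9
|j270 + 1800| = √(270² + 1800²) = 1820
|T(j270)| = 410 × 270 / (272.9 × 1820) = 0.22288
20 log₁₀(0.22288) = -13.04 dB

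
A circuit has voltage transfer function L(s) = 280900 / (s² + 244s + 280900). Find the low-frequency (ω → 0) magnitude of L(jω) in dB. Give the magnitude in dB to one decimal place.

0.0 dB

L(0) = 280900 / 280900 = 1
20 log₁₀(1) = 0.00 dB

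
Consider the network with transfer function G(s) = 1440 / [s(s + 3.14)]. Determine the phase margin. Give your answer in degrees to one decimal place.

4.7 deg

Gain crossover: |G(jω)| = 1 at ω ≈ 37.9 rad s⁻¹.
∠G(j37.9) = −90° − arctan(37.9/3.14) ≈ -175.26°
PM = 180° + (-175.26°) = 4.74°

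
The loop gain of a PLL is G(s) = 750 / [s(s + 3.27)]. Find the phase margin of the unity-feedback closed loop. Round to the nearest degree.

Gain crossover: |G(jω)| = 1 at ω ≈ 27.3 rad/sec.
∠G(j27.3) = −90° − arctan(27.3/3.27) ≈ -173.17°
PM = 180° + (-173.17°) = 6.83°

7°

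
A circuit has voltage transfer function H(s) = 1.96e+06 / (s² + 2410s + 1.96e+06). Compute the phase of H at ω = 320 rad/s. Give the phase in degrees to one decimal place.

-22.5°

∠[(j320)² + 2410(j320) + 1.96e+06] = ∠[1.8576e+06 + j7.712e+05] = 22.55°
∠H(j320) = −22.55° = -22.55°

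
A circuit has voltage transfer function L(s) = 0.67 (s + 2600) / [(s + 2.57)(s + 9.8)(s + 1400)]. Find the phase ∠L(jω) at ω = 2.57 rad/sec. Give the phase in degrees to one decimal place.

∠(j2.57 + 2600) = arctan(2.57/2600) = 0.06°
∠(j2.57 + 2.57) = arctan(2.57/2.57) = 45.00°
∠(j2.57 + 9.8) = arctan(2.57/9.8) = 14.69°
∠(j2.57 + 1400) = arctan(2.57/1400) = 0.11°
∠L(j2.57) = 0.06° − (45.00° + 14.69° + 0.11°) = -59.74°

-59.7°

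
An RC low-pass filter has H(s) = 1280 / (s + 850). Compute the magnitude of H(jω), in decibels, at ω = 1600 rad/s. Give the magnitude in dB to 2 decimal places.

-3.02 dB

|j1600 + 850| = √(1600² + 850²) = 1812
|H(j1600)| = 1280 / 1812 = 0.70649
20 log₁₀(0.70649) = -3.018 dB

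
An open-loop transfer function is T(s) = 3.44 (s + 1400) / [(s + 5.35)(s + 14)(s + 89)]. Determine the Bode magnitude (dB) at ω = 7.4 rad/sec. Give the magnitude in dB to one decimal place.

-8.6 dB

|j7.4 + 1400| = √(7.4² + 1400²) = 1400
|j7.4 + 5.35| = √(7.4² + 5.35²) = 9.131
|j7.4 + 14| = √(7.4² + 14²) = 15.84
|j7.4 + 89| = √(7.4² + 89²) = 89.31
|T(j7.4)| = 3.44 × 1400 / (9.131 × 15.84 × 89.31) = 0.37294
20 log₁₀(0.37294) = -8.57 dB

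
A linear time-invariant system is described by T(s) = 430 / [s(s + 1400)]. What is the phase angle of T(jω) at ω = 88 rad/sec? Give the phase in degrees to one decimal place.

-93.6°

∠(j88 + 1400) = arctan(88/1400) = 3.60°
∠(j88) = 90.00°
∠T(j88) = − (3.60° + 90.00°) = -93.60°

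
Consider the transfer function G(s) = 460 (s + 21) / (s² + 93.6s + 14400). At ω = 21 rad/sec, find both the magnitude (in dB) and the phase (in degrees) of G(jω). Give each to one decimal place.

|G| = -0.3 dB, ∠G = 37.0°

|j21 + 21| = √(21² + 21²) = 29.7
|(j21)² + 93.6(j21) + 14400| = |13959 + j1965.6| = 1.41e+04
|G(j21)| = 460 × 29.7 / 1.41e+04 = 0.96911
20 log₁₀(0.96911) = -0.27 dB
∠(j21 + 21) = arctan(21/21) = 45.00°
∠[(j21)² + 93.6(j21) + 14400] = ∠[13959 + j1965.6] = 8.02°
∠G(j21) = 45.00° − 8.02° = 36.98°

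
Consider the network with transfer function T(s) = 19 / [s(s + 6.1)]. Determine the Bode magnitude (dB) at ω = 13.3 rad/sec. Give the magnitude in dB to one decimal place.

-20.2 dB

|j13.3 + 6.1| = √(13.3² + 6.1²) = 14.63
|j13.3| = 13.3
|T(j13.3)| = 19 / (14.63 × 13.3) = 0.097632
20 log₁₀(0.097632) = -20.21 dB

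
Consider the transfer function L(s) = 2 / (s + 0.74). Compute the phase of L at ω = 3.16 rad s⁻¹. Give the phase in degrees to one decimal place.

-76.8°

∠(j3.16 + 0.74) = arctan(3.16/0.74) = 76.82°
∠L(j3.16) = −76.82° = -76.82°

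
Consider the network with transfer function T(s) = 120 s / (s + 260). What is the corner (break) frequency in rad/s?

The single real pole at s = −260 gives a corner at ω = 260 rad/s.

260 rad/s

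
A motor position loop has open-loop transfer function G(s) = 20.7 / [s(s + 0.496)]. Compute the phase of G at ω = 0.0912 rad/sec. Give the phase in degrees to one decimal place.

-100.4°

∠(j0.0912 + 0.496) = arctan(0.0912/0.496) = 10.42°
∠(j0.0912) = 90.00°
∠G(j0.0912) = − (10.42° + 90.00°) = -100.42°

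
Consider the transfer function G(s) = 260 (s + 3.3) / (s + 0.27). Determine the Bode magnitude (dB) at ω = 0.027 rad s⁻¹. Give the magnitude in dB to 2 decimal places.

|j0.027 + 3.3| = √(0.027² + 3.3²) = 3.3
|j0.027 + 0.27| = √(0.027² + 0.27²) = 0.2713
|G(j0.027)| = 260 × 3.3 / 0.2713 = 3162.1
20 log₁₀(3162.1) = 70.000 dB

70.00 dB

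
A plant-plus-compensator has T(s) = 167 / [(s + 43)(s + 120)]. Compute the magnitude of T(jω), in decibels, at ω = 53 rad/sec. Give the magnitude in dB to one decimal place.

|j53 + 43| = √(53² + 43²) = 68.25
|j53 + 120| = √(53² + 120²) = 131.2
|T(j53)| = 167 / (68.25 × 131.2) = 0.018653
20 log₁₀(0.018653) = -34.59 dB

-34.6 dB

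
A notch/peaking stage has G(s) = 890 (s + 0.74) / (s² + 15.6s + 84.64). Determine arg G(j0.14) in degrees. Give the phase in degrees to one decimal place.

∠(j0.14 + 0.74) = arctan(0.14/0.74) = 10.71°
∠[(j0.14)² + 15.6(j0.14) + 84.64] = ∠[84.62 + j2.184] = 1.48°
∠G(j0.14) = 10.71° − 1.48° = 9.23°

9.2 deg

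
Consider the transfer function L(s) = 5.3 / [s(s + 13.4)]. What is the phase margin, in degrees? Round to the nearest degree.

Gain crossover: |L(jω)| = 1 at ω ≈ 0.395 rad/s.
∠L(j0.395) = −90° − arctan(0.395/13.4) ≈ -91.69°
PM = 180° + (-91.69°) = 88.31°

88 deg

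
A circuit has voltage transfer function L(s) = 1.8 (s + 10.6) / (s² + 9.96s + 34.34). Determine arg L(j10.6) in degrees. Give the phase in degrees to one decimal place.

∠(j10.6 + 10.6) = arctan(10.6/10.6) = 45.00°
∠[(j10.6)² + 9.96(j10.6) + 34.34] = ∠[-78.02 + j105.58] = 126.46°
∠L(j10.6) = 45.00° − 126.46° = -81.46°

-81.5°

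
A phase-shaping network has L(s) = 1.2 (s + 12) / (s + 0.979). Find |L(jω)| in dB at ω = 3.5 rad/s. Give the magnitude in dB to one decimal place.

12.3 dB

|j3.5 + 12| = √(3.5² + 12²) = 12.5
|j3.5 + 0.979| = √(3.5² + 0.979²) = 3.634
|L(j3.5)| = 1.2 × 12.5 / 3.634 = 4.1273
20 log₁₀(4.1273) = 12.31 dB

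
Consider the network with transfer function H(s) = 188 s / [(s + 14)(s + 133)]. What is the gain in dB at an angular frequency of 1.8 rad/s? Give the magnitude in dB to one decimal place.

-14.9 dB

|j1.8| = 1.8
|j1.8 + 14| = √(1.8² + 14²) = 14.12
|j1.8 + 133| = √(1.8² + 133²) = 133
|H(j1.8)| = 188 × 1.8 / (14.12 × 133) = 0.18024
20 log₁₀(0.18024) = -14.88 dB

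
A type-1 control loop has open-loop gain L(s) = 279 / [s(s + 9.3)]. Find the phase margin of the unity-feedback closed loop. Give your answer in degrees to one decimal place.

31.0 deg

Gain crossover: |L(jω)| = 1 at ω ≈ 15.5 rad/s.
∠L(j15.5) = −90° − arctan(15.5/9.3) ≈ -148.97°
PM = 180° + (-148.97°) = 31.03°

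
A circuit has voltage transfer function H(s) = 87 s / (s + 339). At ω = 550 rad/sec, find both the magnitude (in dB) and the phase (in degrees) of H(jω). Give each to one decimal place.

|j550| = 550
|j550 + 339| = √(550² + 339²) = 646.1
|H(j550)| = 87 × 550 / 646.1 = 74.062
20 log₁₀(74.062) = 37.39 dB
∠(j550) = 90.00°
∠(j550 + 339) = arctan(550/339) = 58.35°
∠H(j550) = 90.00° − 58.35° = 31.65°

|H| = 37.4 dB, ∠H = 31.6 deg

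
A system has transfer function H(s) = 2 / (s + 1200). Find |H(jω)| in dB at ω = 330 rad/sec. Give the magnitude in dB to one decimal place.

|j330 + 1200| = √(330² + 1200²) = 1245
|H(j330)| = 2 / 1245 = 0.001607
20 log₁₀(0.001607) = -55.88 dB

-55.9 dB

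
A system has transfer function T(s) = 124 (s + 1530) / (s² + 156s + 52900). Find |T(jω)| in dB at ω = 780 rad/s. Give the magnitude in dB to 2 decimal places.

-8.53 dB

|j780 + 1530| = √(780² + 1530²) = 1717
|(j780)² + 156(j780) + 52900| = |-5.555e+05 + j1.2168e+05| = 5.687e+05
|T(j780)| = 124 × 1717 / 5.687e+05 = 0.37447
20 log₁₀(0.37447) = -8.532 dB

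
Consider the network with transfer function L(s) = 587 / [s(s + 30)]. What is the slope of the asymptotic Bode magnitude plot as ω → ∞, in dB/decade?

-40 dB/decade

With 0 zeros and 2 poles, the high-frequency asymptotic slope is 20 × (0 − 2) = -40 dB/decade.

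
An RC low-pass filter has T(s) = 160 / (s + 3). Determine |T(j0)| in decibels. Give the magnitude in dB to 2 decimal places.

T(0) = 160 / 3 = 53.333
20 log₁₀(53.333) = 34.540 dB

34.54 dB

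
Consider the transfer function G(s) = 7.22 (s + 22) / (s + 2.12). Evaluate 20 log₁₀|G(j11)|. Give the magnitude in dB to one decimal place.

24.0 dB

|j11 + 22| = √(11² + 22²) = 24.6
|j11 + 2.12| = √(11² + 2.12²) = 11.2
|G(j11)| = 7.22 × 24.6 / 11.2 = 15.853
20 log₁₀(15.853) = 24.00 dB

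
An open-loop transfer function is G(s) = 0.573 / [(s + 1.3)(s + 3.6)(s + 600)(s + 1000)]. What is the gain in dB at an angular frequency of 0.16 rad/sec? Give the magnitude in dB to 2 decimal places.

|j0.16 + 1.3| = √(0.16² + 1.3²) = 1.31
|j0.16 + 3.6| = √(0.16² + 3.6²) = 3.604
|j0.16 + 600| = √(0.16² + 600²) = 600
|j0.16 + 1000| = √(0.16² + 1000²) = 1000
|G(j0.16)| = 0.573 / (1.31 × 3.604 × 600 × 1000) = 2.0233e-07
20 log₁₀(2.0233e-07) = -133.879 dB

-133.88 dB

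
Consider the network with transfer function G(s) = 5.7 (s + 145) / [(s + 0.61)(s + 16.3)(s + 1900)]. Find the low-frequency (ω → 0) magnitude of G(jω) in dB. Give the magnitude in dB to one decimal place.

-27.2 dB

G(0) = 5.7 × 145 / (0.61 × 16.3 × 1900) = 0.043749
20 log₁₀(0.043749) = -27.18 dB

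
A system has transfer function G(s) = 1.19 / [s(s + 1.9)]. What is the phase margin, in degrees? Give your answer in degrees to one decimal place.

72.5°

Gain crossover: |G(jω)| = 1 at ω ≈ 0.597 rad/s.
∠G(j0.597) = −90° − arctan(0.597/1.9) ≈ -107.46°
PM = 180° + (-107.46°) = 72.54°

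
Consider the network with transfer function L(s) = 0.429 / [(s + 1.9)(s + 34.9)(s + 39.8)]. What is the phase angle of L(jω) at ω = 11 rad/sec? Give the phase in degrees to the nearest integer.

∠(j11 + 1.9) = arctan(11/1.9) = 80.20°
∠(j11 + 34.9) = arctan(11/34.9) = 17.49°
∠(j11 + 39.8) = arctan(11/39.8) = 15.45°
∠L(j11) = − (80.20° + 17.49° + 15.45°) = -113.14°

-113°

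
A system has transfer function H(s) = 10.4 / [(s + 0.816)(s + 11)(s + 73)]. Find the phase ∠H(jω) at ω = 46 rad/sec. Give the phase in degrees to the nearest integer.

∠(j46 + 0.816) = arctan(46/0.816) = 88.98°
∠(j46 + 11) = arctan(46/11) = 76.55°
∠(j46 + 73) = arctan(46/73) = 32.22°
∠H(j46) = − (88.98° + 76.55° + 32.22°) = -197.75°

-198 deg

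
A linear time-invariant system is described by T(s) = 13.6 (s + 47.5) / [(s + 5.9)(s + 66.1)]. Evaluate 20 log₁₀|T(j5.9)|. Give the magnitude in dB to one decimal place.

1.4 dB

|j5.9 + 47.5| = √(5.9² + 47.5²) = 47.87
|j5.9 + 5.9| = √(5.9² + 5.9²) = 8.344
|j5.9 + 66.1| = √(5.9² + 66.1²) = 66.36
|T(j5.9)| = 13.6 × 47.87 / (8.344 × 66.36) = 1.1756
20 log₁₀(1.1756) = 1.41 dB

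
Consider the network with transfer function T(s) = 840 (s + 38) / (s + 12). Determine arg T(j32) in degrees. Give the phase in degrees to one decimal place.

-29.3°

∠(j32 + 38) = arctan(32/38) = 40.10°
∠(j32 + 12) = arctan(32/12) = 69.44°
∠T(j32) = 40.10° − 69.44° = -29.34°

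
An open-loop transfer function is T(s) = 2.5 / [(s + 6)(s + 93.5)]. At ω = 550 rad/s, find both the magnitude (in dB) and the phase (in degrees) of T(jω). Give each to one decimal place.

|T| = -101.8 dB, ∠T = -169.7°

|j550 + 6| = √(550² + 6²) = 550
|j550 + 93.5| = √(550² + 93.5²) = 557.9
|T(j550)| = 2.5 / (550 × 557.9) = 8.1471e-06
20 log₁₀(8.1471e-06) = -101.78 dB
∠(j550 + 6) = arctan(550/6) = 89.37°
∠(j550 + 93.5) = arctan(550/93.5) = 80.35°
∠T(j550) = − (89.37° + 80.35°) = -169.73°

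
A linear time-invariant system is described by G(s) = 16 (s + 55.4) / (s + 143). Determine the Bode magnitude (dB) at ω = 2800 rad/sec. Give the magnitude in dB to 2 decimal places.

|j2800 + 55.4| = √(2800² + 55.4²) = 2801
|j2800 + 143| = √(2800² + 143²) = 2804
|G(j2800)| = 16 × 2801 / 2804 = 15.982
20 log₁₀(15.982) = 24.073 dB

24.07 dB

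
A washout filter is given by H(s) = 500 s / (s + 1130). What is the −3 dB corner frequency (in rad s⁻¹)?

For a single-pole high-pass, the −3 dB point is at the pole: ω = 1130 rad s⁻¹.

1130 rad s⁻¹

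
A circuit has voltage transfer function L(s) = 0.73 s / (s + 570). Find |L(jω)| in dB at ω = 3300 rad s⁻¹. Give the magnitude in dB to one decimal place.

|j3300| = 3300
|j3300 + 570| = √(3300² + 570²) = 3349
|L(j3300)| = 0.73 × 3300 / 3349 = 0.71935
20 log₁₀(0.71935) = -2.86 dB

-2.9 dB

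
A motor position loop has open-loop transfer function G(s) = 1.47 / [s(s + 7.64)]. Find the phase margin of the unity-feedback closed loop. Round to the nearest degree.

Gain crossover: |G(jω)| = 1 at ω ≈ 0.192 rad s⁻¹.
∠G(j0.192) = −90° − arctan(0.192/7.64) ≈ -91.44°
PM = 180° + (-91.44°) = 88.56°

89°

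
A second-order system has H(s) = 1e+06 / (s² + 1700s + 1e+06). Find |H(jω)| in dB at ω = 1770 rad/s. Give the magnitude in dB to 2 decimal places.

-11.34 dB

|(j1770)² + 1700(j1770) + 1e+06| = |-2.1329e+06 + j3.009e+06| = 3.688e+06
|H(j1770)| = 1e+06 / 3.688e+06 = 0.27113
20 log₁₀(0.27113) = -11.336 dB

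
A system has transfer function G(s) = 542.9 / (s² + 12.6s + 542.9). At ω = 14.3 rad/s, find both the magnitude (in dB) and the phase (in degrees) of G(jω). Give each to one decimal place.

|(j14.3)² + 12.6(j14.3) + 542.9| = |338.41 + j180.18| = 383.4
|G(j14.3)| = 542.9 / 383.4 = 1.4161
20 log₁₀(1.4161) = 3.02 dB
∠[(j14.3)² + 12.6(j14.3) + 542.9] = ∠[338.41 + j180.18] = 28.03°
∠G(j14.3) = −28.03° = -28.03°

|G| = 3.0 dB, ∠G = -28.0°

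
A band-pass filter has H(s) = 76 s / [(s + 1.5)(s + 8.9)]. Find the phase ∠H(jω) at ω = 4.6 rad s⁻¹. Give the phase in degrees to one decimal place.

∠(j4.6) = 90.00°
∠(j4.6 + 1.5) = arctan(4.6/1.5) = 71.94°
∠(j4.6 + 8.9) = arctan(4.6/8.9) = 27.33°
∠H(j4.6) = 90.00° − (71.94° + 27.33°) = -9.27°

-9.3°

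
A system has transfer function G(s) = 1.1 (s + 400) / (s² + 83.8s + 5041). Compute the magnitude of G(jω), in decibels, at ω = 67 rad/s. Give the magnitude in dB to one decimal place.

-22.0 dB

|j67 + 400| = √(67² + 400²) = 405.6
|(j67)² + 83.8(j67) + 5041| = |552 + j5614.6| = 5642
|G(j67)| = 1.1 × 405.6 / 5642 = 0.079078
20 log₁₀(0.079078) = -22.04 dB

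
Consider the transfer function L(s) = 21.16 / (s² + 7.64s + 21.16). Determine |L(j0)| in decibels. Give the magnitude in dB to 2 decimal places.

0.00 dB

L(0) = 21.16 / 21.16 = 1
20 log₁₀(1) = 0.000 dB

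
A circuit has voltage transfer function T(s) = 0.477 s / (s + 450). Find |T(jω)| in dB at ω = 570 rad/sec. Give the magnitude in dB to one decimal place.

|j570| = 570
|j570 + 450| = √(570² + 450²) = 726.2
|T(j570)| = 0.477 × 570 / 726.2 = 0.37439
20 log₁₀(0.37439) = -8.53 dB

-8.5 dB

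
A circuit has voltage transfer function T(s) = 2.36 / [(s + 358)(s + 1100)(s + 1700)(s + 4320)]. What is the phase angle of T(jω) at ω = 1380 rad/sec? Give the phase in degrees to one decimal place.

∠(j1380 + 358) = arctan(1380/358) = 75.46°
∠(j1380 + 1100) = arctan(1380/1100) = 51.44°
∠(j1380 + 1700) = arctan(1380/1700) = 39.07°
∠(j1380 + 4320) = arctan(1380/4320) = 17.72°
∠T(j1380) = − (75.46° + 51.44° + 39.07° + 17.72°) = -183.68°

-183.7°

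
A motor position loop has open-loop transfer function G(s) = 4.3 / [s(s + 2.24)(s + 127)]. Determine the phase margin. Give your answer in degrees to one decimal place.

Gain crossover: |G(jω)| = 1 at ω ≈ 0.0151 rad/sec.
∠G(j0.0151) = −90° − arctan(0.0151/2.24) − arctan(0.0151/127) ≈ -90.39°
PM = 180° + (-90.39°) = 89.61°

89.6°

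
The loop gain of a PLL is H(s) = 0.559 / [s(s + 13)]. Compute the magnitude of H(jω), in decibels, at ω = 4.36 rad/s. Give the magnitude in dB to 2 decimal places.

|j4.36 + 13| = √(4.36² + 13²) = 13.71
|j4.36| = 4.36
|H(j4.36)| = 0.559 / (13.71 × 4.36) = 0.0093505
20 log₁₀(0.0093505) = -40.583 dB

-40.58 dB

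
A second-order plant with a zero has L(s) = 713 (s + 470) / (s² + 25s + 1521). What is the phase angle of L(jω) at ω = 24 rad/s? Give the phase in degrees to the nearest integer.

∠(j24 + 470) = arctan(24/470) = 2.92°
∠[(j24)² + 25(j24) + 1521] = ∠[945 + j600] = 32.41°
∠L(j24) = 2.92° − 32.41° = -29.49°

-29°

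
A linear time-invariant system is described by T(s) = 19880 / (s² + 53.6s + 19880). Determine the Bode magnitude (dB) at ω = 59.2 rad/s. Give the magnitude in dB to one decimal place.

|(j59.2)² + 53.6(j59.2) + 19880| = |16375 + j3173.1| = 1.668e+04
|T(j59.2)| = 19880 / 1.668e+04 = 1.1918
20 log₁₀(1.1918) = 1.52 dB

1.5 dB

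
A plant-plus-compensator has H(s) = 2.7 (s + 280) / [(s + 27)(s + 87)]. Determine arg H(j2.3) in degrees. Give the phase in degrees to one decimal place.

∠(j2.3 + 280) = arctan(2.3/280) = 0.47°
∠(j2.3 + 27) = arctan(2.3/27) = 4.87°
∠(j2.3 + 87) = arctan(2.3/87) = 1.51°
∠H(j2.3) = 0.47° − (4.87° + 1.51°) = -5.91°

-5.9°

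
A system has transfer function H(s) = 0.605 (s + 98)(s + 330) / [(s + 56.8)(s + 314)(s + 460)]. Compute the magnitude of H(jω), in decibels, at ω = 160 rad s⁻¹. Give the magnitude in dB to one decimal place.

|j160 + 98| = √(160² + 98²) = 187.6
|j160 + 330| = √(160² + 330²) = 366.7
|j160 + 56.8| = √(160² + 56.8²) = 169.8
|j160 + 314| = √(160² + 314²) = 352.4
|j160 + 460| = √(160² + 460²) = 487
|H(j160)| = 0.605 × 187.6 × 366.7 / (169.8 × 352.4 × 487) = 0.0014286
20 log₁₀(0.0014286) = -56.90 dB

-56.9 dB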